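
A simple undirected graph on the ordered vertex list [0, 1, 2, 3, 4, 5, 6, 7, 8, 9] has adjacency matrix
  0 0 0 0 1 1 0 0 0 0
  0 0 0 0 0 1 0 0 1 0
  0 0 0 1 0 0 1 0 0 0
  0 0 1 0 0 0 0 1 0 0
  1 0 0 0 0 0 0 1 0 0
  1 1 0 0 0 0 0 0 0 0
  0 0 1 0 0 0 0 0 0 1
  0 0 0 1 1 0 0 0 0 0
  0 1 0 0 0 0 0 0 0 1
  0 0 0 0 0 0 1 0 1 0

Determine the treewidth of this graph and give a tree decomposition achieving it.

Treewidth 2.
One such decomposition:
Bags: B1 = {1, 5, 8}  B2 = {0, 5, 8}  B3 = {0, 4, 8}  B4 = {4, 7, 8}  B5 = {3, 7, 8}  B6 = {2, 3, 8}  B7 = {2, 6, 8}  B8 = {6, 8, 9}
Tree: B1–B2, B2–B3, B3–B4, B4–B5, B5–B6, B6–B7, B7–B8

The largest bag has 3 vertices, giving width 2; this decomposition certifies tw(G) ≤ 2. Since 8–1–5–0–4–7–3–2–6–9–8 is a cycle in G, G is not acyclic. Forests are exactly the graphs of treewidth ≤ 1, so tw(G) ≥ 2. Hence tw(G) = 2 exactly.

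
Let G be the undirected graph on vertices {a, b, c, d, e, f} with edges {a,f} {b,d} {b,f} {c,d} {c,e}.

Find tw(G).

1

A width-1 tree decomposition is:
Bags: B1 = {c, e}  B2 = {c, d}  B3 = {b, d}  B4 = {b, f}  B5 = {a, f}
Tree: B1–B2, B2–B3, B3–B4, B4–B5
The largest bag has 2 vertices, giving width 1; this decomposition certifies tw(G) ≤ 1. G has an edge, so its treewidth is at least 1. The upper and lower bounds meet at 1, so that is the treewidth.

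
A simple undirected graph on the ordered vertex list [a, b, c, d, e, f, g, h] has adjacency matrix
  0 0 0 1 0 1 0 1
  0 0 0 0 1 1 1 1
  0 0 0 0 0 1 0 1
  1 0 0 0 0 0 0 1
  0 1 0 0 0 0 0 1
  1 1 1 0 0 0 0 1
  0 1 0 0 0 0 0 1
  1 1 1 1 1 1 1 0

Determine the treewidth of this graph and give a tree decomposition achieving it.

The largest bag has 3 vertices, giving width 2; this decomposition certifies tw(G) ≤ 2. Conversely, {a, d, h} is a clique of size 3, and the vertices of any clique must share a bag in every tree decomposition; so some bag has ≥ 3 vertices and tw(G) ≥ 2. Therefore the treewidth is 2.

Treewidth 2.
One such decomposition:
Bags: B1 = {b, f, h}  B2 = {a, f, h}  B3 = {c, f, h}  B4 = {b, g, h}  B5 = {b, e, h}  B6 = {a, d, h}
Tree: B1–B2, B1–B3, B1–B4, B4–B5, B2–B6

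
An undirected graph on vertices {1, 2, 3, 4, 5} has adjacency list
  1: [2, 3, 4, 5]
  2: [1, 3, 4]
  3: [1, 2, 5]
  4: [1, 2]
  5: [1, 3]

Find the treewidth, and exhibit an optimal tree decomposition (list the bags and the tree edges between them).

Treewidth 2.
One such decomposition:
Bags: B1 = {1, 2, 3}  B2 = {1, 2, 4}  B3 = {1, 3, 5}
Tree: B1–B2, B1–B3

Each bag holds 3 vertices, so the decomposition has width 2, which upper-bounds the treewidth. On the other hand G contains the 3-clique {1, 2, 3}. A clique must lie in a single bag of any decomposition, so no decomposition can have width below 2. The upper and lower bounds meet at 2, so that is the treewidth.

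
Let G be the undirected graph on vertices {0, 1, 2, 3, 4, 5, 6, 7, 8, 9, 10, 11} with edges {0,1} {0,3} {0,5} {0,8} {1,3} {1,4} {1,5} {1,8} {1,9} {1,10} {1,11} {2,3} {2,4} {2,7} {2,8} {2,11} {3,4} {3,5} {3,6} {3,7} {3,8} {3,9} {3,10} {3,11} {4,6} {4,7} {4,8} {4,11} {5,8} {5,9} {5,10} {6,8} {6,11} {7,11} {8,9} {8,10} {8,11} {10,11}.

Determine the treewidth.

A width-4 tree decomposition is:
Bags: B1 = {0, 1, 3, 5, 8}  B2 = {1, 3, 5, 8, 10}  B3 = {1, 3, 8, 10, 11}  B4 = {1, 3, 4, 8, 11}  B5 = {1, 3, 5, 8, 9}  B6 = {3, 4, 6, 8, 11}  B7 = {2, 3, 4, 8, 11}  B8 = {2, 3, 4, 7, 11}
Tree: B1–B2, B2–B3, B3–B4, B1–B5, B4–B6, B6–B7, B7–B8
Every bag has size at most 5, so the width is 5 − 1 = 4 and tw(G) ≤ 4. Conversely, {1, 3, 8, 10, 11} is a clique of size 5, and the vertices of any clique must share a bag in every tree decomposition; so some bag has ≥ 5 vertices and tw(G) ≥ 4. The upper and lower bounds meet at 4, so that is the treewidth.

4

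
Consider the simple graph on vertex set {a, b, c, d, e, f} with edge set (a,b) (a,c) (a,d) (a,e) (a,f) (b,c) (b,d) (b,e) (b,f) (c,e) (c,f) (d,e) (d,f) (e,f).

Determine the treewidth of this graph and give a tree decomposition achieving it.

Treewidth 4.
Bags: B1 = {a, b, c, e, f}  B2 = {a, b, d, e, f}
Tree: B1–B2

Each bag holds 5 vertices, so the decomposition has width 4, which upper-bounds the treewidth. Conversely, {a, b, d, e, f} is a clique of size 5, and the vertices of any clique must share a bag in every tree decomposition; so some bag has ≥ 5 vertices and tw(G) ≥ 4. The upper and lower bounds meet at 4, so that is the treewidth.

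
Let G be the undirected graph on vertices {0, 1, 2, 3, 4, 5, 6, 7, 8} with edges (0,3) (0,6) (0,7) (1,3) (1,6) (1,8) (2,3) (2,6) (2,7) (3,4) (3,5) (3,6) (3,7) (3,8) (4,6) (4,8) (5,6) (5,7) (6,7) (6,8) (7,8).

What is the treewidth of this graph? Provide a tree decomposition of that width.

Treewidth 3.
One such decomposition:
Bags: B1 = {0, 3, 6, 7}  B2 = {3, 6, 7, 8}  B3 = {3, 4, 6, 8}  B4 = {2, 3, 6, 7}  B5 = {1, 3, 6, 8}  B6 = {3, 5, 6, 7}
Tree: B1–B2, B2–B3, B2–B4, B3–B5, B1–B6

The largest bag has 4 vertices, giving width 3; this decomposition certifies tw(G) ≤ 3. On the other hand G contains the 4-clique {1, 3, 6, 8}. A clique must lie in a single bag of any decomposition, so no decomposition can have width below 3. Hence tw(G) = 3 exactly.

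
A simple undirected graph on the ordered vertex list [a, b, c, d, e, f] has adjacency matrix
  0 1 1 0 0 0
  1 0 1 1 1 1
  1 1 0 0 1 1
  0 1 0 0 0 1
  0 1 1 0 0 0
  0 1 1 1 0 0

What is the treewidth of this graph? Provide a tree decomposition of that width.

Treewidth 2.
Bags: B1 = {b, c, f}  B2 = {b, d, f}  B3 = {a, b, c}  B4 = {b, c, e}
Tree: B1–B2, B1–B3, B3–B4

Each bag holds 3 vertices, so the decomposition has width 2, which upper-bounds the treewidth. Conversely, {b, d, f} is a clique of size 3, and the vertices of any clique must share a bag in every tree decomposition; so some bag has ≥ 3 vertices and tw(G) ≥ 2. Combining the bounds, tw(G) = 2.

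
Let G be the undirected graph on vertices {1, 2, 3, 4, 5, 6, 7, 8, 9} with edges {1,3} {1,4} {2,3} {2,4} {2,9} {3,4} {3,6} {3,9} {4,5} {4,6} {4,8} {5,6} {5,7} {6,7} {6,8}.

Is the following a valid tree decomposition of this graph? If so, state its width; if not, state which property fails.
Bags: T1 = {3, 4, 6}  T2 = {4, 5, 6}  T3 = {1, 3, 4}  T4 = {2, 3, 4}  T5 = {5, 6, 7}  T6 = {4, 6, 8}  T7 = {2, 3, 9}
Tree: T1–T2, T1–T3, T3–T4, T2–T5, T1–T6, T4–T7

Yes; width 2.

Vertex coverage: the bags together contain {1, 2, 3, 4, 5, 6, 7, 8, 9}, the full vertex set. Edge coverage: each edge of G has both endpoints in at least one bag. Running intersection: for every vertex, the bags containing it form a connected subtree. All three properties hold, so this is a valid tree decomposition of width max|bag| − 1 = 2, and hence tw(G) ≤ 2.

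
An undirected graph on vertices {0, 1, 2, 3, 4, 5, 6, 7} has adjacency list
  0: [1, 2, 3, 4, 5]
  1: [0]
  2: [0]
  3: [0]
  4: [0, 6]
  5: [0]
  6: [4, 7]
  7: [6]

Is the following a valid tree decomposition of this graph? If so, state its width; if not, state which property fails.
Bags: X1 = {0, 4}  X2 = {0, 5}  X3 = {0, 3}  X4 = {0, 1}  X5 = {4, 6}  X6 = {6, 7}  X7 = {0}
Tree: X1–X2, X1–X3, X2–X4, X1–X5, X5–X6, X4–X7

No — vertex 2 appears in no bag.

A tree decomposition must satisfy three properties: every vertex lies in some bag; for every edge, both endpoints lie together in some bag; and for every vertex, the bags containing it form a connected subtree. Here vertex 2 appears in no bag, so the decomposition is invalid.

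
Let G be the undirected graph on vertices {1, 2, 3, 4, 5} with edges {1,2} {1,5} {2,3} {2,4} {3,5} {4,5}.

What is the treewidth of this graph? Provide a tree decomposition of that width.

Treewidth 2.
One such decomposition:
Bags: B1 = {1, 2, 5}  B2 = {2, 3, 5}  B3 = {2, 4, 5}
Tree: B1–B2, B2–B3

Each bag holds 3 vertices, so the decomposition has width 2, which upper-bounds the treewidth. For the lower bound, G contains the cycle 2–1–5–3–2, so G is not a forest; only forests have treewidth ≤ 1, hence tw(G) ≥ 2. Therefore the treewidth is 2.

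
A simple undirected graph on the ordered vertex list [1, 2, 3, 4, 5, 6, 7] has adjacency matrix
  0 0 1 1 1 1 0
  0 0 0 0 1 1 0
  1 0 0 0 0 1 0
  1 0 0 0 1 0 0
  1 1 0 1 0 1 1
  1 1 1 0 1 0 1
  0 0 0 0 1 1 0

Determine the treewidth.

A width-2 tree decomposition is:
Bags: B1 = {1, 5, 6}  B2 = {1, 3, 6}  B3 = {2, 5, 6}  B4 = {5, 6, 7}  B5 = {1, 4, 5}
Tree: B1–B2, B1–B3, B1–B4, B1–B5
Every bag has size at most 3, so the width is 3 − 1 = 2 and tw(G) ≤ 2. For the lower bound, the 3 vertices {1, 3, 6} are pairwise adjacent, and any tree decomposition puts a clique entirely inside one bag — forcing width ≥ 2. The upper and lower bounds meet at 2, so that is the treewidth.

2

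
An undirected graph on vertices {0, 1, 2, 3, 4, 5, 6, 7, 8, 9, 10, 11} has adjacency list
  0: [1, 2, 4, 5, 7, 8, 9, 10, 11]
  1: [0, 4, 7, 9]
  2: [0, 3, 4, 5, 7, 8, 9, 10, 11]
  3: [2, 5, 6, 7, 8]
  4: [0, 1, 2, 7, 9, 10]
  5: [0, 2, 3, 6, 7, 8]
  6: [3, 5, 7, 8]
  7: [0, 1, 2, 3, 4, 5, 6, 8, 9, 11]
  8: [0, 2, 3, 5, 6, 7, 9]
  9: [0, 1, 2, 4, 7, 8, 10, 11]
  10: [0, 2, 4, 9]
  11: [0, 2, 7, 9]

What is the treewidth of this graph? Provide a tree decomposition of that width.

Each bag holds 5 vertices, so the decomposition has width 4, which upper-bounds the treewidth. On the other hand G contains the 5-clique {0, 2, 4, 9, 10}. A clique must lie in a single bag of any decomposition, so no decomposition can have width below 4. Therefore the treewidth is 4.

Treewidth 4.
One optimal decomposition is:
Bags: B1 = {0, 2, 4, 7, 9}  B2 = {0, 1, 4, 7, 9}  B3 = {0, 2, 4, 9, 10}  B4 = {0, 2, 7, 8, 9}  B5 = {0, 2, 5, 7, 8}  B6 = {2, 3, 5, 7, 8}  B7 = {0, 2, 7, 9, 11}  B8 = {3, 5, 6, 7, 8}
Tree: B1–B2, B1–B3, B1–B4, B4–B5, B5–B6, B4–B7, B6–B8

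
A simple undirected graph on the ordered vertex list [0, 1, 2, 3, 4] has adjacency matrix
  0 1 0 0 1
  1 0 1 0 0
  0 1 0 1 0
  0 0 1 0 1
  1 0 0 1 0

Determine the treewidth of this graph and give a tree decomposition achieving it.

Treewidth 2.
One such decomposition:
Bags: B1 = {0, 3, 4}  B2 = {0, 1, 3}  B3 = {1, 2, 3}
Tree: B1–B2, B2–B3

Each bag holds 3 vertices, so the decomposition has width 2, which upper-bounds the treewidth. Since 3–4–0–1–2–3 is a cycle in G, G is not acyclic. Forests are exactly the graphs of treewidth ≤ 1, so tw(G) ≥ 2. The upper and lower bounds meet at 2, so that is the treewidth.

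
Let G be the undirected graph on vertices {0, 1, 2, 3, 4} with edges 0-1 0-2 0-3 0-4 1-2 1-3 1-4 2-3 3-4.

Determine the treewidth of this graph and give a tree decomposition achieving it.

Every bag has size at most 4, so the width is 4 − 1 = 3 and tw(G) ≤ 3. For the lower bound, the 4 vertices {0, 1, 2, 3} are pairwise adjacent, and any tree decomposition puts a clique entirely inside one bag — forcing width ≥ 3. Hence tw(G) = 3 exactly.

Treewidth 3.
One optimal decomposition is:
Bags: B1 = {0, 1, 3, 4}  B2 = {0, 1, 2, 3}
Tree: B1–B2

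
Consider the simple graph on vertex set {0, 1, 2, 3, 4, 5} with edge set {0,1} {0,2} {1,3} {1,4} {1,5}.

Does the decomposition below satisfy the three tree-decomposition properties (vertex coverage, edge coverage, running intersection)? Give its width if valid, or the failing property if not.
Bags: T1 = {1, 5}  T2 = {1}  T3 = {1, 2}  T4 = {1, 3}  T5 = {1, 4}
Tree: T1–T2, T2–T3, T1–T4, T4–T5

A tree decomposition must satisfy three properties: every vertex lies in some bag; for every edge, both endpoints lie together in some bag; and for every vertex, the bags containing it form a connected subtree. Here vertex 0 appears in no bag, so the decomposition is invalid.

No — vertex 0 appears in no bag.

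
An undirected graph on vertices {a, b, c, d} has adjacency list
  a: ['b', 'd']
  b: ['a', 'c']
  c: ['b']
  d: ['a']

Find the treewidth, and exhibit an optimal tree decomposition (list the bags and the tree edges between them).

Every bag has size at most 2, so the width is 2 − 1 = 1 and tw(G) ≤ 1. Since G has at least one edge (e.g. d–a), it is not an edgeless graph, so tw(G) ≥ 1. The upper and lower bounds meet at 1, so that is the treewidth.

Treewidth 1.
One such decomposition:
Bags: B1 = {a, d}  B2 = {a, b}  B3 = {b, c}
Tree: B1–B2, B2–B3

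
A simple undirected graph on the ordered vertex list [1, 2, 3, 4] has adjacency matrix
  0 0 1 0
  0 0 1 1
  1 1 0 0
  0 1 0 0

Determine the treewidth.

A width-1 tree decomposition is:
Bags: B1 = {2, 3}  B2 = {1, 3}  B3 = {2, 4}
Tree: B1–B2, B1–B3
The largest bag has 2 vertices, giving width 1; this decomposition certifies tw(G) ≤ 1. Since G has at least one edge (e.g. 2–3), it is not an edgeless graph, so tw(G) ≥ 1. The upper and lower bounds meet at 1, so that is the treewidth.

1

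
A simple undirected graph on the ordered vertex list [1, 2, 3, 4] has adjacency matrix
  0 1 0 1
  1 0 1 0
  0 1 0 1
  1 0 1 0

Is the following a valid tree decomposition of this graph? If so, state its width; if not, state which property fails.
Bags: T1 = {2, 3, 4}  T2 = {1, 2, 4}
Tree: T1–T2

Vertex coverage: the bags together contain {1, 2, 3, 4}, the full vertex set. Edge coverage: each edge of G has both endpoints in at least one bag. Running intersection: for every vertex, the bags containing it form a connected subtree. All three properties hold, so this is a valid tree decomposition of width max|bag| − 1 = 2, and hence tw(G) ≤ 2.

Yes; width 2.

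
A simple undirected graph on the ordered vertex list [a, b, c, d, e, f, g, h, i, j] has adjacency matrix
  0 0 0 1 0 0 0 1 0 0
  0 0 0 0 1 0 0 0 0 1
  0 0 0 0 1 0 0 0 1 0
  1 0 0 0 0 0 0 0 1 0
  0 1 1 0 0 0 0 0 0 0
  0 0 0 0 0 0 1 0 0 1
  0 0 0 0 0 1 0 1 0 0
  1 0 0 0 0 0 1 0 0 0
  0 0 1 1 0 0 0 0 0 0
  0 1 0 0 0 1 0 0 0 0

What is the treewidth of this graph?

A width-2 tree decomposition is:
Bags: B1 = {b, c, e}  B2 = {b, c, i}  B3 = {b, d, i}  B4 = {a, b, d}  B5 = {a, b, h}  B6 = {b, g, h}  B7 = {b, f, g}  B8 = {b, f, j}
Tree: B1–B2, B2–B3, B3–B4, B4–B5, B5–B6, B6–B7, B7–B8
Each bag holds 3 vertices, so the decomposition has width 2, which upper-bounds the treewidth. For the lower bound, G contains the cycle b–e–c–i–d–a–h–g–f–j–b, so G is not a forest; only forests have treewidth ≤ 1, hence tw(G) ≥ 2. Combining the bounds, tw(G) = 2.

2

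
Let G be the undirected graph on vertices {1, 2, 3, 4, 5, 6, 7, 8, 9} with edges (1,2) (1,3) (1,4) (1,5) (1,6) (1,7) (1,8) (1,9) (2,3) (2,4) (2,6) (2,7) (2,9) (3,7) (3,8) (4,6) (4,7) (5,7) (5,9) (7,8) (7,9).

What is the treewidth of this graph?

3

A width-3 tree decomposition is:
Bags: B1 = {1, 2, 3, 7}  B2 = {1, 3, 7, 8}  B3 = {1, 2, 4, 7}  B4 = {1, 2, 4, 6}  B5 = {1, 2, 7, 9}  B6 = {1, 5, 7, 9}
Tree: B1–B2, B1–B3, B3–B4, B1–B5, B5–B6
The largest bag has 4 vertices, giving width 3; this decomposition certifies tw(G) ≤ 3. Conversely, {1, 2, 4, 6} is a clique of size 4, and the vertices of any clique must share a bag in every tree decomposition; so some bag has ≥ 4 vertices and tw(G) ≥ 3. Combining the bounds, tw(G) = 3.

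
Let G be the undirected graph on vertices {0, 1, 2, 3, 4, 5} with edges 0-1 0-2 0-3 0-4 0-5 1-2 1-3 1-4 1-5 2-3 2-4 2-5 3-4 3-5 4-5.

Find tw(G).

A width-5 tree decomposition is:
Bags: B1 = {0, 1, 2, 3, 4, 5}
Tree: (single bag)
With just one bag of size 6, the width is 6 − 1 = 5, so tw(G) ≤ 5. On the other hand G contains the 6-clique {0, 1, 2, 3, 4, 5}. A clique must lie in a single bag of any decomposition, so no decomposition can have width below 5. The upper and lower bounds meet at 5, so that is the treewidth.

5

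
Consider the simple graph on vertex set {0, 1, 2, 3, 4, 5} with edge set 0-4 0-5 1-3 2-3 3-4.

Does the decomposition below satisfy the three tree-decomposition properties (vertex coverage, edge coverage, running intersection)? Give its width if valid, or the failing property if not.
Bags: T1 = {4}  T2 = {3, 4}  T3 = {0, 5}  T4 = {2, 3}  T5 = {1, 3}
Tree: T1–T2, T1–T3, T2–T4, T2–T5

A tree decomposition must satisfy three properties: every vertex lies in some bag; for every edge, both endpoints lie together in some bag; and for every vertex, the bags containing it form a connected subtree. Here edge (0,4) lies in no bag, so the decomposition is invalid.

No — edge (0,4) lies in no bag.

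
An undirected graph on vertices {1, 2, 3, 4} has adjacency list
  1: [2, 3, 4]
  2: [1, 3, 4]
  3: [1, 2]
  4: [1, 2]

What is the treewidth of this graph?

A width-2 tree decomposition is:
Bags: B1 = {1, 2, 3}  B2 = {1, 2, 4}
Tree: B1–B2
Each bag holds 3 vertices, so the decomposition has width 2, which upper-bounds the treewidth. For the lower bound, the 3 vertices {1, 2, 3} are pairwise adjacent, and any tree decomposition puts a clique entirely inside one bag — forcing width ≥ 2. The upper and lower bounds meet at 2, so that is the treewidth.

2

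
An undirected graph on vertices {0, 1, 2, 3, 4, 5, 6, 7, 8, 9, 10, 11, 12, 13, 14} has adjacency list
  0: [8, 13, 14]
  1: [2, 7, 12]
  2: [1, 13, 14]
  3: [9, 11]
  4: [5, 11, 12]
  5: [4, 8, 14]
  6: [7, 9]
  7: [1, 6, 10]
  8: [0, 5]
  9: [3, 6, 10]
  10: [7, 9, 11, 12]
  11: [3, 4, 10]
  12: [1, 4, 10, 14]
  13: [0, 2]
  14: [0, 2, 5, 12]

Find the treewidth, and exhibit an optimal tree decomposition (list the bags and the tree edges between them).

The largest bag has 4 vertices, giving width 3; this decomposition certifies tw(G) ≤ 3. For the lower bound: the 4 vertex sets {0,8,13}, {2}, {14}, {1,4,5,12} are disjoint, each induces a connected subgraph, and every pair is joined by at least one edge of G. Contracting each set to a single vertex therefore yields K_{4} as a minor, and since treewidth is minor-monotone, tw(G) ≥ tw(K_{4}) = 3. Therefore the treewidth is 3.

Treewidth 3.
One optimal decomposition is:
Bags: B1 = {0, 2, 8, 13}  B2 = {0, 2, 8, 14}  B3 = {2, 5, 8, 14}  B4 = {1, 2, 5, 14}  B5 = {1, 5, 12, 14}  B6 = {1, 4, 5, 12}  B7 = {1, 4, 7, 12}  B8 = {4, 7, 10, 12}  B9 = {4, 7, 10, 11}  B10 = {6, 7, 10, 11}  B11 = {6, 9, 10, 11}  B12 = {3, 6, 9, 11}
Tree: B1–B2, B2–B3, B3–B4, B4–B5, B5–B6, B6–B7, B7–B8, B8–B9, B9–B10, B10–B11, B11–B12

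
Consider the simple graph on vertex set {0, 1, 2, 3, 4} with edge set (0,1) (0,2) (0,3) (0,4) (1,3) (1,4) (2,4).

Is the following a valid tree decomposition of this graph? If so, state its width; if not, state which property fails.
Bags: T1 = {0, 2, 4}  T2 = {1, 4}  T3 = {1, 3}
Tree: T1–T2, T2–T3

No — edge (0,1) lies in no bag.

A tree decomposition must satisfy three properties: every vertex lies in some bag; for every edge, both endpoints lie together in some bag; and for every vertex, the bags containing it form a connected subtree. Here edge (0,1) lies in no bag, so the decomposition is invalid.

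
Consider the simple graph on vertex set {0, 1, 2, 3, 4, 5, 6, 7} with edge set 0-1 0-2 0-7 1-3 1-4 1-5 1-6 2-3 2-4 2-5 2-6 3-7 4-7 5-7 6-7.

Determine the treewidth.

3

A width-3 tree decomposition is:
Bags: B1 = {1, 2, 6, 7}  B2 = {0, 1, 2, 7}  B3 = {1, 2, 3, 7}  B4 = {1, 2, 4, 7}  B5 = {1, 2, 5, 7}
Tree: B1–B2, B2–B3, B3–B4, B4–B5
The largest bag has 4 vertices, giving width 3; this decomposition certifies tw(G) ≤ 3. For the lower bound: the 4 vertex sets {1,6}, {0,2}, {7}, {3} are disjoint, each induces a connected subgraph, and every pair is joined by at least one edge of G. Contracting each set to a single vertex therefore yields K_{4} as a minor, and since treewidth is minor-monotone, tw(G) ≥ tw(K_{4}) = 3. Hence tw(G) = 3 exactly.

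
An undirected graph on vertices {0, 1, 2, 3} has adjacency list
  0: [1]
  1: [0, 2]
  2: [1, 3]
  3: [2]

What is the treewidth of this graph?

A width-1 tree decomposition is:
Bags: B1 = {0, 1}  B2 = {1, 2}  B3 = {2, 3}
Tree: B1–B2, B2–B3
Each bag holds 2 vertices, so the decomposition has width 1, which upper-bounds the treewidth. Any graph with an edge has treewidth ≥ 1, and G has the edge 0–1. Combining the bounds, tw(G) = 1.

1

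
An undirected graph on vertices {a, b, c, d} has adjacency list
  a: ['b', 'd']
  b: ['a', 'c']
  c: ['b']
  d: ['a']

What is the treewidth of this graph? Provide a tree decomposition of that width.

Treewidth 1.
One such decomposition:
Bags: B1 = {a, d}  B2 = {a, b}  B3 = {b, c}
Tree: B1–B2, B2–B3

The largest bag has 2 vertices, giving width 1; this decomposition certifies tw(G) ≤ 1. G has an edge, so its treewidth is at least 1. Combining the bounds, tw(G) = 1.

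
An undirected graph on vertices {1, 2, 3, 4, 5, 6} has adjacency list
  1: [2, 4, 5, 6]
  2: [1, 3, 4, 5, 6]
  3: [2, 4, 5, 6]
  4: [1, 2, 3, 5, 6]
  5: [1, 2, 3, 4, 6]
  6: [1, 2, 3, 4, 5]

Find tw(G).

4

A width-4 tree decomposition is:
Bags: B1 = {2, 3, 4, 5, 6}  B2 = {1, 2, 4, 5, 6}
Tree: B1–B2
Each bag holds 5 vertices, so the decomposition has width 4, which upper-bounds the treewidth. On the other hand G contains the 5-clique {1, 2, 4, 5, 6}. A clique must lie in a single bag of any decomposition, so no decomposition can have width below 4. Hence tw(G) = 4 exactly.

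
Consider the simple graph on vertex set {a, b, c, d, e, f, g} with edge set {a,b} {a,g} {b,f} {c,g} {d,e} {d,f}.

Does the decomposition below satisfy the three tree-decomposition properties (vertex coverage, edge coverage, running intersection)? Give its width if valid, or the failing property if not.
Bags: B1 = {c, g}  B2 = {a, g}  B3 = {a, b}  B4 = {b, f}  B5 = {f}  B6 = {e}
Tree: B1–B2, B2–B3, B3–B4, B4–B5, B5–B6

A tree decomposition must satisfy three properties: every vertex lies in some bag; for every edge, both endpoints lie together in some bag; and for every vertex, the bags containing it form a connected subtree. Here vertex d appears in no bag, so the decomposition is invalid.

No — vertex d appears in no bag.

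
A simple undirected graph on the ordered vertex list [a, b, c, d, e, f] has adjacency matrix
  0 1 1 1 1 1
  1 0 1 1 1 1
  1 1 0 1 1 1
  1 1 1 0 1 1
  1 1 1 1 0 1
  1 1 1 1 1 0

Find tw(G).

A width-5 tree decomposition is:
Bags: B1 = {a, b, c, d, e, f}
Tree: (single bag)
With just one bag of size 6, the width is 6 − 1 = 5, so tw(G) ≤ 5. On the other hand G contains the 6-clique {a, b, c, d, e, f}. A clique must lie in a single bag of any decomposition, so no decomposition can have width below 5. Therefore the treewidth is 5.

5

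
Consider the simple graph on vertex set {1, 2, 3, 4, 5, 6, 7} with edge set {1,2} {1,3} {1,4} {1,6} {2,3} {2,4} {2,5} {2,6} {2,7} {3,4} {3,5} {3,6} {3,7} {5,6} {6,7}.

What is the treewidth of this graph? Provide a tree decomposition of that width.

Treewidth 3.
One optimal decomposition is:
Bags: B1 = {2, 3, 6, 7}  B2 = {2, 3, 5, 6}  B3 = {1, 2, 3, 6}  B4 = {1, 2, 3, 4}
Tree: B1–B2, B2–B3, B3–B4

Each bag holds 4 vertices, so the decomposition has width 3, which upper-bounds the treewidth. For the lower bound, the 4 vertices {1, 2, 3, 4} are pairwise adjacent, and any tree decomposition puts a clique entirely inside one bag — forcing width ≥ 3. Hence tw(G) = 3 exactly.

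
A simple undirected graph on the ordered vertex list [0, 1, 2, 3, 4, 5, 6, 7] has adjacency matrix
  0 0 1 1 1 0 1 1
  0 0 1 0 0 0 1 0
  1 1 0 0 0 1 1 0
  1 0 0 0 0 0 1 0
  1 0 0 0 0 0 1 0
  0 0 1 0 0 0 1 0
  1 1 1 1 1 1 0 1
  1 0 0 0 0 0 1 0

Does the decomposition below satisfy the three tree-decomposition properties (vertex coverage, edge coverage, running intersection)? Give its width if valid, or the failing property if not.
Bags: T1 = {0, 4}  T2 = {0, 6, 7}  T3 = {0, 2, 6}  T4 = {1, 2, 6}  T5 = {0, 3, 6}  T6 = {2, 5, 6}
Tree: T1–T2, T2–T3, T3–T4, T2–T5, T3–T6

No — edge (6,4) lies in no bag.

A tree decomposition must satisfy three properties: every vertex lies in some bag; for every edge, both endpoints lie together in some bag; and for every vertex, the bags containing it form a connected subtree. Here edge (6,4) lies in no bag, so the decomposition is invalid.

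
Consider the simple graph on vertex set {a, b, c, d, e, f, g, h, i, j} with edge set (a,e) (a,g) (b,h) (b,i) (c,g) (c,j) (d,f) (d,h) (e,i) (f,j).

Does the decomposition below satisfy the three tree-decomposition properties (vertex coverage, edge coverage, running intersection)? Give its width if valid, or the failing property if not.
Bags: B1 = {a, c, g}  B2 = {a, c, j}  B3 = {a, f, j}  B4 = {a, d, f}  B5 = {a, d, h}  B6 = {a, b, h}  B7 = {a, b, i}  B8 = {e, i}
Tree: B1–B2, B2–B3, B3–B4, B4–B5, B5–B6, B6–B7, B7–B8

A tree decomposition must satisfy three properties: every vertex lies in some bag; for every edge, both endpoints lie together in some bag; and for every vertex, the bags containing it form a connected subtree. Here edge (a,e) lies in no bag, so the decomposition is invalid.

No — edge (a,e) lies in no bag.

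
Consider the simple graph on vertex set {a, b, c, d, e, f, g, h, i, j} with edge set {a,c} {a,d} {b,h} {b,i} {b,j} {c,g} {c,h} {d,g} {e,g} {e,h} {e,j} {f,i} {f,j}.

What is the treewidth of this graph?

A width-2 tree decomposition is:
Bags: B1 = {b, f, i}  B2 = {b, f, j}  B3 = {b, h, j}  B4 = {e, h, j}  B5 = {c, e, h}  B6 = {c, e, g}  B7 = {a, c, g}  B8 = {a, d, g}
Tree: B1–B2, B2–B3, B3–B4, B4–B5, B5–B6, B6–B7, B7–B8
Each bag holds 3 vertices, so the decomposition has width 2, which upper-bounds the treewidth. For the lower bound, G contains the cycle i–f–j–b–i, so G is not a forest; only forests have treewidth ≤ 1, hence tw(G) ≥ 2. Hence tw(G) = 2 exactly.

2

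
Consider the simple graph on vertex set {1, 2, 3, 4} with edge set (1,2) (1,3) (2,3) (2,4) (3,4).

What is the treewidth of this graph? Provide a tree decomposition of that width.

The largest bag has 3 vertices, giving width 2; this decomposition certifies tw(G) ≤ 2. For the lower bound, the 3 vertices {1, 2, 3} are pairwise adjacent, and any tree decomposition puts a clique entirely inside one bag — forcing width ≥ 2. The upper and lower bounds meet at 2, so that is the treewidth.

Treewidth 2.
One such decomposition:
Bags: B1 = {2, 3, 4}  B2 = {1, 2, 3}
Tree: B1–B2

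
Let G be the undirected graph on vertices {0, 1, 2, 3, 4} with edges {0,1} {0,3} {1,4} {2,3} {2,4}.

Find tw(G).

A width-2 tree decomposition is:
Bags: B1 = {0, 2, 3}  B2 = {0, 2, 4}  B3 = {0, 1, 4}
Tree: B1–B2, B2–B3
Each bag holds 3 vertices, so the decomposition has width 2, which upper-bounds the treewidth. For the lower bound, G contains the cycle 0–3–2–4–1–0, so G is not a forest; only forests have treewidth ≤ 1, hence tw(G) ≥ 2. Combining the bounds, tw(G) = 2.

2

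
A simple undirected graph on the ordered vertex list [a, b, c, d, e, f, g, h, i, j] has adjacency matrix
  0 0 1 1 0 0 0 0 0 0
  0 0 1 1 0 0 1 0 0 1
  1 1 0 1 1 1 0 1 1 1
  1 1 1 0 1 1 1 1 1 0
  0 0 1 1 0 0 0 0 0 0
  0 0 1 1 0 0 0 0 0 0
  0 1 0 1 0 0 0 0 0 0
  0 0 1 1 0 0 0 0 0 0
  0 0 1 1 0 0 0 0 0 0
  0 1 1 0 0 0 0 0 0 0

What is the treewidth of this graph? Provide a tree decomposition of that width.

Treewidth 2.
Bags: B1 = {b, c, d}  B2 = {c, d, f}  B3 = {b, c, j}  B4 = {a, c, d}  B5 = {b, d, g}  B6 = {c, d, i}  B7 = {c, d, e}  B8 = {c, d, h}
Tree: B1–B2, B1–B3, B1–B4, B1–B5, B4–B6, B4–B7, B4–B8

Each bag holds 3 vertices, so the decomposition has width 2, which upper-bounds the treewidth. On the other hand G contains the 3-clique {b, d, g}. A clique must lie in a single bag of any decomposition, so no decomposition can have width below 2. Hence tw(G) = 2 exactly.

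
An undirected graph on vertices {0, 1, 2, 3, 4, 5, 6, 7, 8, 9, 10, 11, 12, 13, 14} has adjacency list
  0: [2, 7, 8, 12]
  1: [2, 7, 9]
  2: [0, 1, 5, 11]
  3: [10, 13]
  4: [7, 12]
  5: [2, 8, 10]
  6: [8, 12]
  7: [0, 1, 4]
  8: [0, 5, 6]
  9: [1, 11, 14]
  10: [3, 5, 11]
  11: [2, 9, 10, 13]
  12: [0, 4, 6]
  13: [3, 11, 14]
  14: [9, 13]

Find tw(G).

3

A width-3 tree decomposition is:
Bags: B1 = {4, 6, 8, 12}  B2 = {0, 4, 8, 12}  B3 = {0, 4, 7, 8}  B4 = {0, 5, 7, 8}  B5 = {0, 2, 5, 7}  B6 = {1, 2, 5, 7}  B7 = {1, 2, 5, 10}  B8 = {1, 2, 10, 11}  B9 = {1, 9, 10, 11}  B10 = {3, 9, 10, 11}  B11 = {3, 9, 11, 13}  B12 = {3, 9, 13, 14}
Tree: B1–B2, B2–B3, B3–B4, B4–B5, B5–B6, B6–B7, B7–B8, B8–B9, B9–B10, B10–B11, B11–B12
The largest bag has 4 vertices, giving width 3; this decomposition certifies tw(G) ≤ 3. For the lower bound: the 4 vertex sets {4,6,12}, {8}, {0}, {1,2,5,7} are disjoint, each induces a connected subgraph, and every pair is joined by at least one edge of G. Contracting each set to a single vertex therefore yields K_{4} as a minor, and since treewidth is minor-monotone, tw(G) ≥ tw(K_{4}) = 3. Combining the bounds, tw(G) = 3.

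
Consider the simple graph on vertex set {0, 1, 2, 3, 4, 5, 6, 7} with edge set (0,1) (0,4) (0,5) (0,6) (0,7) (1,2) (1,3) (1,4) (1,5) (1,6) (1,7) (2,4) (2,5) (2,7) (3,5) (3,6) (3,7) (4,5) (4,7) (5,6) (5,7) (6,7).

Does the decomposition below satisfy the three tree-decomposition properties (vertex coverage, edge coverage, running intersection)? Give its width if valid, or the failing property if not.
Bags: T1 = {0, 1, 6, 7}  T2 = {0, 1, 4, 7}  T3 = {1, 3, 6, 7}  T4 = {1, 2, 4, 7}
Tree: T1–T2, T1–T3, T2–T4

No — vertex 5 appears in no bag.

A tree decomposition must satisfy three properties: every vertex lies in some bag; for every edge, both endpoints lie together in some bag; and for every vertex, the bags containing it form a connected subtree. Here vertex 5 appears in no bag, so the decomposition is invalid.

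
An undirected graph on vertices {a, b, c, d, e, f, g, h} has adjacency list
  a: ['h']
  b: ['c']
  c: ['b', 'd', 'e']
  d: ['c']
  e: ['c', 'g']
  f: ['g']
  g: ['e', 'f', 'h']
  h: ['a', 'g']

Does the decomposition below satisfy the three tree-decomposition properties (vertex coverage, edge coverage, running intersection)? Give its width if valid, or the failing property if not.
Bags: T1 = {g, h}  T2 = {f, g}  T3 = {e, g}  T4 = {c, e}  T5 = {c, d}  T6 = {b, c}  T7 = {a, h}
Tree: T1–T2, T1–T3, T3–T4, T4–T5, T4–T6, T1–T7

Every vertex of G appears in some bag (union = {a, b, c, d, e, f, g, h}); every edge is covered by a bag; and for each vertex v the set of bags containing v is connected in the bag tree. The decomposition is therefore valid. The largest bag has 2 vertices, so the width is 1.

Yes; width 1.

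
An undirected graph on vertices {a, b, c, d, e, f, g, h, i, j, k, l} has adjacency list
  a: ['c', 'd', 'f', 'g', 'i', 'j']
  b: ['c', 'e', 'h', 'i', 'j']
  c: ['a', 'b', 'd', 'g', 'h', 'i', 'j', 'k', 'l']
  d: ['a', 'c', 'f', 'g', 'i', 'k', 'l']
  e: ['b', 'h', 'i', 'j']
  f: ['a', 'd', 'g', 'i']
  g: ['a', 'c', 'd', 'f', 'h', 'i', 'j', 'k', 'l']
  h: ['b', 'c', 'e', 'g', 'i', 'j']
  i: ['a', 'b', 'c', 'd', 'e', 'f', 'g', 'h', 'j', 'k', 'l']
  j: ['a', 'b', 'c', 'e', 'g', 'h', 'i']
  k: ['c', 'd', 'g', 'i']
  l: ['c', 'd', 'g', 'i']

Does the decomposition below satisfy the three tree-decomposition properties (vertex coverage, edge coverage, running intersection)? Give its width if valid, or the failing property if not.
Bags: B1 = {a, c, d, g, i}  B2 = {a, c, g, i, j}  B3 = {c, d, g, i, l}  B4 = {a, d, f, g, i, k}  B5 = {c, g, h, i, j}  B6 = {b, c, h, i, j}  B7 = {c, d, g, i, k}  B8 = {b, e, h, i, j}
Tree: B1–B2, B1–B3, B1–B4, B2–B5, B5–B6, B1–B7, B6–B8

No — bags containing vertex k are not connected in the tree.

A tree decomposition must satisfy three properties: every vertex lies in some bag; for every edge, both endpoints lie together in some bag; and for every vertex, the bags containing it form a connected subtree. Here bags containing vertex k are not connected in the tree, so the decomposition is invalid.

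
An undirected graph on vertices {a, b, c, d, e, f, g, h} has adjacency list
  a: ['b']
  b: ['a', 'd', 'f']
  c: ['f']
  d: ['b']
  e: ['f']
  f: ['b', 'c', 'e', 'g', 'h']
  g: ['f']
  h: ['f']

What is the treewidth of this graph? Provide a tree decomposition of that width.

Treewidth 1.
One such decomposition:
Bags: B1 = {a, b}  B2 = {b, f}  B3 = {c, f}  B4 = {e, f}  B5 = {f, g}  B6 = {f, h}  B7 = {b, d}
Tree: B1–B2, B2–B3, B3–B4, B4–B5, B5–B6, B2–B7

Each bag holds 2 vertices, so the decomposition has width 1, which upper-bounds the treewidth. Any graph with an edge has treewidth ≥ 1, and G has the edge a–b. Combining the bounds, tw(G) = 1.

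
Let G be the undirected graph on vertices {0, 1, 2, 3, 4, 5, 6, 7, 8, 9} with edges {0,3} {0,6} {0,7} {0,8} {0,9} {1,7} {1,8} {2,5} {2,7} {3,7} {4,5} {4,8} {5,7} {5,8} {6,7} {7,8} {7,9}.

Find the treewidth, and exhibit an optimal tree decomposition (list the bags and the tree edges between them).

Every bag has size at most 3, so the width is 3 − 1 = 2 and tw(G) ≤ 2. Conversely, {4, 5, 8} is a clique of size 3, and the vertices of any clique must share a bag in every tree decomposition; so some bag has ≥ 3 vertices and tw(G) ≥ 2. Combining the bounds, tw(G) = 2.

Treewidth 2.
One optimal decomposition is:
Bags: B1 = {0, 7, 8}  B2 = {1, 7, 8}  B3 = {0, 3, 7}  B4 = {0, 6, 7}  B5 = {0, 7, 9}  B6 = {5, 7, 8}  B7 = {4, 5, 8}  B8 = {2, 5, 7}
Tree: B1–B2, B1–B3, B3–B4, B3–B5, B2–B6, B6–B7, B6–B8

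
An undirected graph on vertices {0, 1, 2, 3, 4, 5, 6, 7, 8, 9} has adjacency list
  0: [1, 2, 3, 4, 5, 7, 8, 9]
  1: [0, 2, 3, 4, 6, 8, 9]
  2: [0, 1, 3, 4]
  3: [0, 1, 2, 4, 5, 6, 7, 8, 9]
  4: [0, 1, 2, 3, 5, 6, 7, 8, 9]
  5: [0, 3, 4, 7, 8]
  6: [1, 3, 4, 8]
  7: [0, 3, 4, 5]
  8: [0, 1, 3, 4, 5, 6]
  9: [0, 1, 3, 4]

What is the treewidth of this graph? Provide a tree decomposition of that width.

Each bag holds 5 vertices, so the decomposition has width 4, which upper-bounds the treewidth. Conversely, {0, 1, 3, 4, 8} is a clique of size 5, and the vertices of any clique must share a bag in every tree decomposition; so some bag has ≥ 5 vertices and tw(G) ≥ 4. Therefore the treewidth is 4.

Treewidth 4.
One optimal decomposition is:
Bags: B1 = {0, 1, 3, 4, 8}  B2 = {0, 3, 4, 5, 8}  B3 = {0, 3, 4, 5, 7}  B4 = {1, 3, 4, 6, 8}  B5 = {0, 1, 3, 4, 9}  B6 = {0, 1, 2, 3, 4}
Tree: B1–B2, B2–B3, B1–B4, B1–B5, B1–B6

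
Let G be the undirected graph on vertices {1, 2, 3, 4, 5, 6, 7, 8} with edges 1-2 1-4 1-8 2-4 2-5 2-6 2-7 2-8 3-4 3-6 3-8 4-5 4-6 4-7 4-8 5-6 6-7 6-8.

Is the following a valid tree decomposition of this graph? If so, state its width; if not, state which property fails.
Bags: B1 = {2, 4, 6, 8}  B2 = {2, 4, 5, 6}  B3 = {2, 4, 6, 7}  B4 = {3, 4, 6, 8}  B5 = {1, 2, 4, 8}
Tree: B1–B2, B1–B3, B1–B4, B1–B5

Vertex coverage: the bags together contain {1, 2, 3, 4, 5, 6, 7, 8}, the full vertex set. Edge coverage: each edge of G has both endpoints in at least one bag. Running intersection: for every vertex, the bags containing it form a connected subtree. All three properties hold, so this is a valid tree decomposition of width max|bag| − 1 = 3, and hence tw(G) ≤ 3.

Yes; width 3.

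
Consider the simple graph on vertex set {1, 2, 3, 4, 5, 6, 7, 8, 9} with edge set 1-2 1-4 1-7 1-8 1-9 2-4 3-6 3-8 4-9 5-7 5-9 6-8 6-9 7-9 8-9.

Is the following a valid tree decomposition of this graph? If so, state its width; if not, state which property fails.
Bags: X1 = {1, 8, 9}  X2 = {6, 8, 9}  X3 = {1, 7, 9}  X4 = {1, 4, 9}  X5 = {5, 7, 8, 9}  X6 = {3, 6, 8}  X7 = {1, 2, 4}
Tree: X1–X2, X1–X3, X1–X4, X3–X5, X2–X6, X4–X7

No — bags containing vertex 8 are not connected in the tree.

A tree decomposition must satisfy three properties: every vertex lies in some bag; for every edge, both endpoints lie together in some bag; and for every vertex, the bags containing it form a connected subtree. Here bags containing vertex 8 are not connected in the tree, so the decomposition is invalid.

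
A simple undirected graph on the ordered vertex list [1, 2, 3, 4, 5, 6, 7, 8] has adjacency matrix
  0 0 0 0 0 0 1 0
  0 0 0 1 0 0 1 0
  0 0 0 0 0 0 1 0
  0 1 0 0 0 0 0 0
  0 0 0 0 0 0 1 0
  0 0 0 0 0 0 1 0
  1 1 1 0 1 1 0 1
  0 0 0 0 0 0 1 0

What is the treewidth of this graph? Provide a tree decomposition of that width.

Treewidth 1.
One such decomposition:
Bags: B1 = {2, 7}  B2 = {7, 8}  B3 = {3, 7}  B4 = {6, 7}  B5 = {5, 7}  B6 = {1, 7}  B7 = {2, 4}
Tree: B1–B2, B1–B3, B1–B4, B1–B5, B1–B6, B1–B7

The largest bag has 2 vertices, giving width 1; this decomposition certifies tw(G) ≤ 1. Since G has at least one edge (e.g. 2–7), it is not an edgeless graph, so tw(G) ≥ 1. Therefore the treewidth is 1.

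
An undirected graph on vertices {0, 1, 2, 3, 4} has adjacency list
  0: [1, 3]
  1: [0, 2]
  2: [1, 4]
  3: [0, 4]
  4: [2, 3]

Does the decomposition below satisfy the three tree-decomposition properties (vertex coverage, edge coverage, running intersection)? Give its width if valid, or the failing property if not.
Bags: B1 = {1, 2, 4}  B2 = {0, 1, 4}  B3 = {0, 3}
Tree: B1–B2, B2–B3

No — edge (4,3) lies in no bag.

A tree decomposition must satisfy three properties: every vertex lies in some bag; for every edge, both endpoints lie together in some bag; and for every vertex, the bags containing it form a connected subtree. Here edge (4,3) lies in no bag, so the decomposition is invalid.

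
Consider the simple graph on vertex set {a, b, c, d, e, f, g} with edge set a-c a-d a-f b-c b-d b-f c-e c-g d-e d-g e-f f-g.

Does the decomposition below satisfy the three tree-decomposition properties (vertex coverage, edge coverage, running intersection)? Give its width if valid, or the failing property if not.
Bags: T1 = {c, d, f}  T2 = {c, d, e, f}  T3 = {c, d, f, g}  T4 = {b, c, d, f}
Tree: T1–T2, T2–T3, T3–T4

No — vertex a appears in no bag.

A tree decomposition must satisfy three properties: every vertex lies in some bag; for every edge, both endpoints lie together in some bag; and for every vertex, the bags containing it form a connected subtree. Here vertex a appears in no bag, so the decomposition is invalid.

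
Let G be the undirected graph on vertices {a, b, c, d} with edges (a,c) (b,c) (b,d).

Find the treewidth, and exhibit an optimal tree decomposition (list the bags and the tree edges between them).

Treewidth 1.
Bags: B1 = {b, d}  B2 = {b, c}  B3 = {a, c}
Tree: B1–B2, B2–B3

Every bag has size at most 2, so the width is 2 − 1 = 1 and tw(G) ≤ 1. Since G has at least one edge (e.g. b–d), it is not an edgeless graph, so tw(G) ≥ 1. Therefore the treewidth is 1.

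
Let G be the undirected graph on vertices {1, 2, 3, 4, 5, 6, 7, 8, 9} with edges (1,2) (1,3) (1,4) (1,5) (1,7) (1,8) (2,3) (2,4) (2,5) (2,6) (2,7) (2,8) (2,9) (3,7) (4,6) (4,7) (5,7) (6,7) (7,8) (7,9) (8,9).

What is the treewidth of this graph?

A width-3 tree decomposition is:
Bags: B1 = {1, 2, 4, 7}  B2 = {1, 2, 7, 8}  B3 = {1, 2, 5, 7}  B4 = {2, 7, 8, 9}  B5 = {2, 4, 6, 7}  B6 = {1, 2, 3, 7}
Tree: B1–B2, B1–B3, B2–B4, B1–B5, B1–B6
The largest bag has 4 vertices, giving width 3; this decomposition certifies tw(G) ≤ 3. Conversely, {1, 2, 7, 8} is a clique of size 4, and the vertices of any clique must share a bag in every tree decomposition; so some bag has ≥ 4 vertices and tw(G) ≥ 3. Therefore the treewidth is 3.

3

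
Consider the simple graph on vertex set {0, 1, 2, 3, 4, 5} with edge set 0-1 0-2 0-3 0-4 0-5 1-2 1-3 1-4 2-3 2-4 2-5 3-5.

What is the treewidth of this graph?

3

A width-3 tree decomposition is:
Bags: B1 = {0, 1, 2, 3}  B2 = {0, 2, 3, 5}  B3 = {0, 1, 2, 4}
Tree: B1–B2, B1–B3
Every bag has size at most 4, so the width is 4 − 1 = 3 and tw(G) ≤ 3. Conversely, {0, 1, 2, 3} is a clique of size 4, and the vertices of any clique must share a bag in every tree decomposition; so some bag has ≥ 4 vertices and tw(G) ≥ 3. The upper and lower bounds meet at 3, so that is the treewidth.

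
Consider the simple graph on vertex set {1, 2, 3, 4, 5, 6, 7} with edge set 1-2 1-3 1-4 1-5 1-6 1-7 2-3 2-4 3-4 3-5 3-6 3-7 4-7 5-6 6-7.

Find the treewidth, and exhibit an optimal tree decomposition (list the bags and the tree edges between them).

Treewidth 3.
One optimal decomposition is:
Bags: B1 = {1, 2, 3, 4}  B2 = {1, 3, 4, 7}  B3 = {1, 3, 6, 7}  B4 = {1, 3, 5, 6}
Tree: B1–B2, B2–B3, B3–B4

The largest bag has 4 vertices, giving width 3; this decomposition certifies tw(G) ≤ 3. Conversely, {1, 2, 3, 4} is a clique of size 4, and the vertices of any clique must share a bag in every tree decomposition; so some bag has ≥ 4 vertices and tw(G) ≥ 3. The upper and lower bounds meet at 3, so that is the treewidth.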